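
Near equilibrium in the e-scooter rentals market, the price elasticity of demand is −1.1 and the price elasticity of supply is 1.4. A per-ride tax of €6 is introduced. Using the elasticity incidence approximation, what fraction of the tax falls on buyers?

Buyers' share ≈ 0.56.

Incidence ratio: buyers' share ≈ εs / (εs + |εd|) = 1.4 / (1.4 + 1.1) = 0.56.
Supply is the more elastic side, so buyers bear the larger share.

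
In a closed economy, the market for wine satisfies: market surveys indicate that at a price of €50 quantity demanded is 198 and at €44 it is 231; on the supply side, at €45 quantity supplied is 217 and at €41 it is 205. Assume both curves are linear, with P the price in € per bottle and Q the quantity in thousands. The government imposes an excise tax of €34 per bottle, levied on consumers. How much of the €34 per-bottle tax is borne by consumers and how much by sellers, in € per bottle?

Demand slope: (231 − 198)/(44 − 50) = -5.5, so Qd = 473 − 5.5P.
Supply slope: (205 − 217)/(41 − 45) = 3, so Qs = 3P + 82.
Without the tax, 473 − 5.5P = 3P + 82 gives 8.5P = 391, so P* = €46 and Q* = 220.
With the tax collected from consumers, demand (in seller-price terms) shifts: Qd = 473 − 5.5(P + 34).
New equilibrium: consumers pay €58, sellers receive €24, Q = 154. (Wedge: Pb − Ps = 34.)
Burden on consumers: €12; on sellers: €22. (They sum to €34.)

Consumers bear €12 per bottle; sellers bear €22 per bottle.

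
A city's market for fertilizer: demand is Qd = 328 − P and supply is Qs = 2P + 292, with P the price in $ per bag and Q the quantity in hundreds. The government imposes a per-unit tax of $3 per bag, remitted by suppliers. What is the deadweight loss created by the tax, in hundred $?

Before the tax: set 328 − P = 2P + 292 → P* = $12, Q* = 316.
With the tax collected from suppliers, supply shifts: Qs = 2(P − 3) + 292.
Solving gives Q = 314 with buyers paying $14 and suppliers receiving $11 (the $3 wedge).
Quantity falls by |ΔQ| = |316 − 314| = 2.
DWL = ½ · t · |ΔQ| = ½ · 3 · 2 = $3.

Deadweight loss = $3 hundred.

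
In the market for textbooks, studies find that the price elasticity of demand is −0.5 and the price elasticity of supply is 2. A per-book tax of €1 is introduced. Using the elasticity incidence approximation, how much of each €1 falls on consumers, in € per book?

Incidence ratio: consumers' share ≈ εs / (εs + |εd|) = 2 / (2 + 0.5) = 0.8.
So consumers bear ≈ 0.8 × €1 = €0.8; sellers bear €0.2.

Consumers bear ≈ €0.8 per book.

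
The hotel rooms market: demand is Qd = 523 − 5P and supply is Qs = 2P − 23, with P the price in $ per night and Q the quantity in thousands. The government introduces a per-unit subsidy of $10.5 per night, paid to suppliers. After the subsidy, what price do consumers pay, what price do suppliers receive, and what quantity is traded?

Without the subsidy, 523 − 5P = 2P − 23 gives 7P = 546, so P* = $78 and Q* = 133.
With a per-unit subsidy paid to suppliers, each receives P + 10.5 per unit sold, so supply becomes Qs = 2(P + 10.5) − 23.
Solving gives Q = 148 with consumers paying $75 and suppliers receiving $85.5 (the $10.5 wedge).

Consumers pay $75; suppliers receive $85.5; quantity = 148.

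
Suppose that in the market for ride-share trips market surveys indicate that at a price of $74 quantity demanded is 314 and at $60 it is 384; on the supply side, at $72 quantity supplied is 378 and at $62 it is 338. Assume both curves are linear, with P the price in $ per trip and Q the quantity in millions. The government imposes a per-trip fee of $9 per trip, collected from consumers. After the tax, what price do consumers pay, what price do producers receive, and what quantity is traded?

Consumers pay $70; producers receive $61; quantity = 334.

Demand slope: (384 − 314)/(60 − 74) = -5, so Qd = 684 − 5P.
Supply slope: (338 − 378)/(62 − 72) = 4, so Qs = 4P + 90.
Without the tax, 684 − 5P = 4P + 90 gives 9P = 594, so P* = $66 and Q* = 354.
With the tax collected from consumers, demand (in seller-price terms) shifts: Qd = 684 − 5(P + 9).
New equilibrium: consumers pay $70, producers receive $61, Q = 334. (Wedge: Pb − Ps = 9.)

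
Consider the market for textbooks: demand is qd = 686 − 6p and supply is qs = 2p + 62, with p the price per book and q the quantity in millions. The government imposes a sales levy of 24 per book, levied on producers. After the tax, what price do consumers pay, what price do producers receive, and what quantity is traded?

Before the tax: set 686 − 6p = 2p + 62 → p* = 78, q* = 218.
With the tax collected from producers, supply shifts: qs = 2(p − 24) + 62.
Solving gives q = 182 with consumers paying 84 and producers receiving 60 (the 24 wedge).

Consumers pay 84; producers receive 60; quantity = 182.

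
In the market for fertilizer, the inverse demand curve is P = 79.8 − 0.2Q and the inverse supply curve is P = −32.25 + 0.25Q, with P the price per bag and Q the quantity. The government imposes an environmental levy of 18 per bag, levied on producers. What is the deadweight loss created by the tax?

Deadweight loss = 360.

Inverting to Q(P) form: Qd = 399 − 5P; Qs = 4P + 129.
Without the tax, 399 − 5P = 4P + 129 gives 9P = 270, so P* = 30 and Q* = 249.
With the tax collected from producers, supply shifts: Qs = 4(P − 18) + 129.
New equilibrium: buyers pay 38, producers receive 20, Q = 209. (Wedge: Pb − Ps = 18.)
Quantity falls by |ΔQ| = |249 − 209| = 40.
DWL = ½ · t · |ΔQ| = ½ · 18 · 40 = 360.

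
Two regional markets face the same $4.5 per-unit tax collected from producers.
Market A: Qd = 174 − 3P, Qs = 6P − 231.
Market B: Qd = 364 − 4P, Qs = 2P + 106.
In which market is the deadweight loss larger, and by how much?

Market A, by $6.75.

Market A: pre-tax P* = $45, Q* = 39; post-tax Q = 30; deadweight loss = $20.25.
Market B: pre-tax P* = $43, Q* = 192; post-tax Q = 186; deadweight loss = $13.5.
Difference: $20.25 vs $13.5 → market A is larger by $6.75.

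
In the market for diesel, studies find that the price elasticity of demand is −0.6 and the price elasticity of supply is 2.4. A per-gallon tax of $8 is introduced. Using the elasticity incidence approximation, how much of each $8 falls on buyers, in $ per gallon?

Buyers bear ≈ $6.4 per gallon.

Incidence ratio: buyers' share ≈ εs / (εs + |εd|) = 2.4 / (2.4 + 0.6) = 0.8.
So buyers bear ≈ 0.8 × $8 = $6.4; sellers bear $1.6.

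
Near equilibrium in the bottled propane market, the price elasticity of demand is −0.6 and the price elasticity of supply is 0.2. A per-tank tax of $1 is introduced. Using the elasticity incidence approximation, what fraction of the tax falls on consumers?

Consumers' share ≈ 0.25.

Incidence ratio: consumers' share ≈ εs / (εs + |εd|) = 0.2 / (0.2 + 0.6) = 0.25.
Supply is the less elastic side, so consumers bear the smaller share.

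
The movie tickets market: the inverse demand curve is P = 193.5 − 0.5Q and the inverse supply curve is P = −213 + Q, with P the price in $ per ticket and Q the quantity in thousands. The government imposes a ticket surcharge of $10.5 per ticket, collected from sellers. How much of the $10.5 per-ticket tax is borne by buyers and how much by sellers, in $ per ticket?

Buyers bear $3.5 per ticket; sellers bear $7 per ticket.

Inverting to Q(P) form: Qd = 387 − 2P; Qs = P + 213.
Before the tax: set 387 − 2P = P + 213 → P* = $58, Q* = 271.
With the tax collected from sellers, supply shifts: Qs = (P − 10.5) + 213.
Solving gives Q = 264 with buyers paying $61.5 and sellers receiving $51 (the $10.5 wedge).
Burden on buyers: $3.5; on sellers: $7. (They sum to $10.5.)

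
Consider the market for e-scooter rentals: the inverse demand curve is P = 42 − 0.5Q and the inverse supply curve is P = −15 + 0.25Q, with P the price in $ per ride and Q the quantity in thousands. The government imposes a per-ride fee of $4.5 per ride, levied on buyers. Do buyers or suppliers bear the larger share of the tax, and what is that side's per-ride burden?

Rewrite in direct form: Qd = 84 − 2P and Qs = 4P + 60.
Without the tax, 84 − 2P = 4P + 60 gives 6P = 24, so P* = $4 and Q* = 76.
With the tax collected from buyers, demand (in seller-price terms) shifts: Qd = 84 − 2(P + 4.5).
Solving gives Q = 70 with buyers paying $7 and suppliers receiving $2.5 (the $4.5 wedge).
Per-ride burden: buyers $3, suppliers $1.5.
Buyers take the larger share because demand is less price-elastic here (demand slope 2 vs supply slope 4).

Buyers bear the larger share: $3 per ride.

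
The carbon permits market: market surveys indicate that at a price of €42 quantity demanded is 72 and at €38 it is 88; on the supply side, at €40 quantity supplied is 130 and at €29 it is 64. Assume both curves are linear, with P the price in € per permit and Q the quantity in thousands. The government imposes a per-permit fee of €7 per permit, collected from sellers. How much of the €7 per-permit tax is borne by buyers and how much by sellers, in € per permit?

Buyers bear €4.2 per permit; sellers bear €2.8 per permit.

Demand slope: (88 − 72)/(38 − 42) = -4, so Qd = 240 − 4P.
Supply slope: (64 − 130)/(29 − 40) = 6, so Qs = 6P − 110.
Without the tax, 240 − 4P = 6P − 110 gives 10P = 350, so P* = €35 and Q* = 100.
With the tax collected from sellers, supply shifts: Qs = 6(P − 7) − 110.
Solving gives Q = 83.2 with buyers paying €39.2 and sellers receiving €32.2 (the €7 wedge).
Burden on buyers: €4.2; on sellers: €2.8. (They sum to €7.)
The less price-elastic side of the market bears the larger share of a per-unit tax.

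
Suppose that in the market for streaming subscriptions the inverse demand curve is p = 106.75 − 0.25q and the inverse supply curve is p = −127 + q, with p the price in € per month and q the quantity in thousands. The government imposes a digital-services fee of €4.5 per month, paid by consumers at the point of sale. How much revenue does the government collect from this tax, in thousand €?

Inverting to q(p) form: qd = 427 − 4p; qs = p + 127.
Before the tax: set 427 − 4p = p + 127 → p* = €60, q* = 187.
With the tax collected from consumers, demand (in seller-price terms) shifts: qd = 427 − 4(p + 4.5).
New equilibrium: consumers pay €60.9, sellers receive €56.4, q = 183.4. (Wedge: pb − ps = 4.5.)
Revenue = t · Q = 4.5 · 183.4 = €825.3.

Tax revenue = €825.3 thousand.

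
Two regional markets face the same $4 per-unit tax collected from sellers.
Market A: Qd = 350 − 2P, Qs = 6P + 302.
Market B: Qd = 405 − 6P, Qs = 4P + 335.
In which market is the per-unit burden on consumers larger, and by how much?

Market A, by $1.4.

Market A: pre-tax P* = $6, Q* = 338; post-tax Q = 332; per-unit burden on consumers = $3.
Market B: pre-tax P* = $7, Q* = 363; post-tax Q = 353.4; per-unit burden on consumers = $1.6.
Difference: $3 vs $1.6 → market A is larger by $1.4.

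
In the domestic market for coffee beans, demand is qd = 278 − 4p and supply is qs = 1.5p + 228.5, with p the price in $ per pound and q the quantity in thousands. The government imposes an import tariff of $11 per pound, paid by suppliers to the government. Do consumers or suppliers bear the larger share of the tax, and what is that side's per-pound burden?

Suppliers bear the larger share: $8 per pound.

Before the tax: set 278 − 4p = 1.5p + 228.5 → p* = $9, q* = 242.
With the tax collected from suppliers, supply shifts: qs = 1.5(p − 11) + 228.5.
New equilibrium: consumers pay $12, suppliers receive $1, q = 230. (Wedge: pb − ps = 11.)
Per-pound burden: consumers $3, suppliers $8.
Suppliers take the larger share because supply is less price-elastic here (demand slope 4 vs supply slope 1.5).
The less price-elastic side of the market bears the larger share of a per-unit tax.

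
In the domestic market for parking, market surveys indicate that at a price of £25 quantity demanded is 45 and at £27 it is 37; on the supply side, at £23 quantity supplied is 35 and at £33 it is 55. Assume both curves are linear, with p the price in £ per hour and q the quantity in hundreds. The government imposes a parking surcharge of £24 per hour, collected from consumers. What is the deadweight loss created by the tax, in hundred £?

Deadweight loss = £384 hundred.

Demand slope: (37 − 45)/(27 − 25) = -4, so qd = 145 − 4p.
Supply slope: (55 − 35)/(33 − 23) = 2, so qs = 2p − 11.
Before the tax: set 145 − 4p = 2p − 11 → p* = £26, q* = 41.
With the tax collected from consumers, demand (in seller-price terms) shifts: qd = 145 − 4(p + 24).
Solving gives q = 9 with consumers paying £34 and sellers receiving £10 (the £24 wedge).
Quantity falls by |ΔQ| = |41 − 9| = 32.
DWL = ½ · t · |ΔQ| = ½ · 24 · 32 = £384.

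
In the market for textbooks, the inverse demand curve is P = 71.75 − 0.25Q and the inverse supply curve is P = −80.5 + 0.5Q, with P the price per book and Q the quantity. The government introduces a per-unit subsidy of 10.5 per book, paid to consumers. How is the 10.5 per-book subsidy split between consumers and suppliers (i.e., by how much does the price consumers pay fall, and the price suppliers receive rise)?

Consumers gain 3.5 per book; suppliers gain 7 per book.

Rewrite in direct form: Qd = 287 − 4P and Qs = 2P + 161.
Before the subsidy: set 287 − 4P = 2P + 161 → P* = 21, Q* = 203.
With a per-unit subsidy paid to consumers, each effectively pays P − 10.5, so demand becomes Qd = 287 − 4(P − 10.5).
New equilibrium: consumers pay 17.5, suppliers receive 28, Q = 217. (Wedge: Pb − Ps = −10.5.)
Gain to consumers: 3.5; to suppliers: 7. (They sum to 10.5.)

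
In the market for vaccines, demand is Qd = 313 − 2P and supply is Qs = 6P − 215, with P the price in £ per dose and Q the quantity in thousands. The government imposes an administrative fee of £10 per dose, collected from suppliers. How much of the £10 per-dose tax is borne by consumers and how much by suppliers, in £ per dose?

Before the tax: set 313 − 2P = 6P − 215 → P* = £66, Q* = 181.
With the tax collected from suppliers, supply shifts: Qs = 6(P − 10) − 215.
Solving gives Q = 166 with consumers paying £73.5 and suppliers receiving £63.5 (the £10 wedge).
Burden on consumers: £7.5; on suppliers: £2.5. (They sum to £10.)

Consumers bear £7.5 per dose; suppliers bear £2.5 per dose.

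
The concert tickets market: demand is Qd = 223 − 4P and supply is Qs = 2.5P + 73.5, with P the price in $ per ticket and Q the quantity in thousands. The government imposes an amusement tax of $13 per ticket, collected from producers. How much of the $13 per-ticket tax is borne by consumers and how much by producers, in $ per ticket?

Consumers bear $5 per ticket; producers bear $8 per ticket.

Without the tax, 223 − 4P = 2.5P + 73.5 gives 6.5P = 149.5, so P* = $23 and Q* = 131.
With the tax collected from producers, supply shifts: Qs = 2.5(P − 13) + 73.5.
Solving gives Q = 111 with consumers paying $28 and producers receiving $15 (the $13 wedge).
Burden on consumers: $5; on producers: $8. (They sum to $13.)
The less price-elastic side of the market bears the larger share of a per-unit tax.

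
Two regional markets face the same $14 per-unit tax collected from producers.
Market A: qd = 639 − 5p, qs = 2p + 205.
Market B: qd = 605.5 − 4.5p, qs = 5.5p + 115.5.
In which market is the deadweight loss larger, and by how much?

Market B, by $102.55.

Market A: pre-tax p* = $62, q* = 329; post-tax q = 309; deadweight loss = $140.
Market B: pre-tax p* = $49, q* = 385; post-tax q = 350.35; deadweight loss = $242.55.
Difference: $140 vs $242.55 → market B is larger by $102.55.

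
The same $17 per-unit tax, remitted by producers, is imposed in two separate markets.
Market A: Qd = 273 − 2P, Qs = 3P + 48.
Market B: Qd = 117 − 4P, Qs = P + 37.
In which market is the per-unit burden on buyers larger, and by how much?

Market A, by $6.8.

Market A: pre-tax P* = $45, Q* = 183; post-tax Q = 162.6; per-unit burden on buyers = $10.2.
Market B: pre-tax P* = $16, Q* = 53; post-tax Q = 39.4; per-unit burden on buyers = $3.4.
Difference: $10.2 vs $3.4 → market A is larger by $6.8.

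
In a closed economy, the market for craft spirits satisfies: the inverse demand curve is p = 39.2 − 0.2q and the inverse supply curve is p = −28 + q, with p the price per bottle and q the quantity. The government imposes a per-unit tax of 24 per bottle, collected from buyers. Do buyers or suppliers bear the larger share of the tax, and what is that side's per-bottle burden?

Inverting to q(p) form: qd = 196 − 5p; qs = p + 28.
Before the tax: set 196 − 5p = p + 28 → p* = 28, q* = 56.
With the tax collected from buyers, demand (in seller-price terms) shifts: qd = 196 − 5(p + 24).
New equilibrium: buyers pay 32, suppliers receive 8, q = 36. (Wedge: pb − ps = 24.)
Per-bottle burden: buyers 4, suppliers 20.
Suppliers take the larger share because supply is less price-elastic here (demand slope 5 vs supply slope 1).
The less price-elastic side of the market bears the larger share of a per-unit tax.

Suppliers bear the larger share: 20 per bottle.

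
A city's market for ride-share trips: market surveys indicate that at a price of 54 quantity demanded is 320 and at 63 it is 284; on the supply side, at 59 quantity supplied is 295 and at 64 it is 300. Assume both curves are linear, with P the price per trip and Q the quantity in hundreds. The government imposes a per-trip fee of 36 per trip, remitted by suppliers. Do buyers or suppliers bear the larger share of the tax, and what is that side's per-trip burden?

Suppliers bear the larger share: 28.8 per trip.

Demand slope: (284 − 320)/(63 − 54) = -4, so Qd = 536 − 4P.
Supply slope: (300 − 295)/(64 − 59) = 1, so Qs = P + 236.
Before the tax: set 536 − 4P = P + 236 → P* = 60, Q* = 296.
With the tax collected from suppliers, supply shifts: Qs = (P − 36) + 236.
Solving gives Q = 267.2 with buyers paying 67.2 and suppliers receiving 31.2 (the 36 wedge).
Per-trip burden: buyers 7.2, suppliers 28.8.
Suppliers take the larger share because supply is less price-elastic here (demand slope 4 vs supply slope 1).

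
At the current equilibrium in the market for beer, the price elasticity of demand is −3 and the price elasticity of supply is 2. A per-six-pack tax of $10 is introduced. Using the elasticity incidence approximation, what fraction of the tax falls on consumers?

Consumers' share ≈ 0.4.

Incidence ratio: consumers' share ≈ εs / (εs + |εd|) = 2 / (2 + 3) = 0.4.
Supply is the less elastic side, so consumers bear the smaller share.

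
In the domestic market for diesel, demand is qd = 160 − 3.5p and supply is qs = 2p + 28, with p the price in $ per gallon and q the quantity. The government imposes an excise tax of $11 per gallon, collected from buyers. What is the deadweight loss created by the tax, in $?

Before the tax: set 160 − 3.5p = 2p + 28 → p* = $24, q* = 76.
With the tax collected from buyers, demand (in seller-price terms) shifts: qd = 160 − 3.5(p + 11).
Solving gives q = 62 with buyers paying $28 and producers receiving $17 (the $11 wedge).
Quantity falls by |ΔQ| = |76 − 62| = 14.
DWL = ½ · t · |ΔQ| = ½ · 11 · 14 = $77.

Deadweight loss = $77.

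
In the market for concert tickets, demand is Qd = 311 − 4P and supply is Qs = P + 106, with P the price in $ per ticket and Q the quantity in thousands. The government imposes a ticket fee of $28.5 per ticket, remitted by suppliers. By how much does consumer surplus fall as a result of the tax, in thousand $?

Without the tax, 311 − 4P = P + 106 gives 5P = 205, so P* = $41 and Q* = 147.
With the tax collected from suppliers, supply shifts: Qs = (P − 28.5) + 106.
New equilibrium: buyers pay $46.7, suppliers receive $18.2, Q = 124.2. (Wedge: Pb − Ps = 28.5.)
ΔCS is the trapezoid between Q = 124.2 and Q = 147 of height $5.7: ½ · (147 + 124.2) · 5.7 = $772.92.

Consumer surplus falls by $772.92 thousand.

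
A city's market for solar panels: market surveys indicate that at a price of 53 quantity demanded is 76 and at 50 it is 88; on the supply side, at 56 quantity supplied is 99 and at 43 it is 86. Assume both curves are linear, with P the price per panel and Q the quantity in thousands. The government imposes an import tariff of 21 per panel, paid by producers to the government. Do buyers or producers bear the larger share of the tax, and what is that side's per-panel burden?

Producers bear the larger share: 16.8 per panel.

Demand slope: (88 − 76)/(50 − 53) = -4, so Qd = 288 − 4P.
Supply slope: (86 − 99)/(43 − 56) = 1, so Qs = P + 43.
Before the tax: set 288 − 4P = P + 43 → P* = 49, Q* = 92.
With the tax collected from producers, supply shifts: Qs = (P − 21) + 43.
Solving gives Q = 75.2 with buyers paying 53.2 and producers receiving 32.2 (the 21 wedge).
Per-panel burden: buyers 4.2, producers 16.8.
Producers take the larger share because supply is less price-elastic here (demand slope 4 vs supply slope 1).
The less price-elastic side of the market bears the larger share of a per-unit tax.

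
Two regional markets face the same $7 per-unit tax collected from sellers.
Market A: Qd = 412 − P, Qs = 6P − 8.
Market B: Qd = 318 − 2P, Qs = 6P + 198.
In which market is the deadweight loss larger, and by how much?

Market B, by $15.75.

Market A: pre-tax P* = $60, Q* = 352; post-tax Q = 346; deadweight loss = $21.
Market B: pre-tax P* = $15, Q* = 288; post-tax Q = 277.5; deadweight loss = $36.75.
Difference: $21 vs $36.75 → market B is larger by $15.75.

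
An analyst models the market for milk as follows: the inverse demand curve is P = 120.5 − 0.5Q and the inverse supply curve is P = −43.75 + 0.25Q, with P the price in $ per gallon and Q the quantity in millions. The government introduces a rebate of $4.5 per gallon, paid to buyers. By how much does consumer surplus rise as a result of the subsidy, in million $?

Consumer surplus rises by $666 million.

Rewrite in direct form: Qd = 241 − 2P and Qs = 4P + 175.
Without the subsidy, 241 − 2P = 4P + 175 gives 6P = 66, so P* = $11 and Q* = 219.
With a per-unit subsidy paid to buyers, each effectively pays P − 4.5, so demand becomes Qd = 241 − 2(P − 4.5).
Solving gives Q = 225 with buyers paying $8 and suppliers receiving $12.5 (the $4.5 wedge).
ΔCS is the trapezoid between Q = 225 and Q = 219 of height $3: ½ · (219 + 225) · 3 = $666.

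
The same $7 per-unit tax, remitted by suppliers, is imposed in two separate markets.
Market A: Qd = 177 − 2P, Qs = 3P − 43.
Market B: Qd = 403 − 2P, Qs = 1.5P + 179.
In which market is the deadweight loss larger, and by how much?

Market A, by $8.4.

Market A: pre-tax P* = $44, Q* = 89; post-tax Q = 80.6; deadweight loss = $29.4.
Market B: pre-tax P* = $64, Q* = 275; post-tax Q = 269; deadweight loss = $21.
Difference: $29.4 vs $21 → market A is larger by $8.4.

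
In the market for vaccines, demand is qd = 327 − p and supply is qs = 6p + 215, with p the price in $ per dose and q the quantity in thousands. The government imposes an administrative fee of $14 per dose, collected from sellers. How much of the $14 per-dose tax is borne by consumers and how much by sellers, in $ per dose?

Without the tax, 327 − p = 6p + 215 gives 7p = 112, so p* = $16 and q* = 311.
With the tax collected from sellers, supply shifts: qs = 6(p − 14) + 215.
New equilibrium: consumers pay $28, sellers receive $14, q = 299. (Wedge: pb − ps = 14.)
Burden on consumers: $12; on sellers: $2. (They sum to $14.)
The less price-elastic side of the market bears the larger share of a per-unit tax.

Consumers bear $12 per dose; sellers bear $2 per dose.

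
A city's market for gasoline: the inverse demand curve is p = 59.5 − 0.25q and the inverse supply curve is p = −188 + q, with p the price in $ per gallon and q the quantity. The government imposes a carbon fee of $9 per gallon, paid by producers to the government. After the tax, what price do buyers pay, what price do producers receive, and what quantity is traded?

Inverting to q(p) form: qd = 238 − 4p; qs = p + 188.
Without the tax, 238 − 4p = p + 188 gives 5p = 50, so p* = $10 and q* = 198.
With the tax collected from producers, supply shifts: qs = (p − 9) + 188.
New equilibrium: buyers pay $11.8, producers receive $2.8, q = 190.8. (Wedge: pb − ps = 9.)
The less price-elastic side of the market bears the larger share of a per-unit tax.

Buyers pay $11.8; producers receive $2.8; quantity = 190.8.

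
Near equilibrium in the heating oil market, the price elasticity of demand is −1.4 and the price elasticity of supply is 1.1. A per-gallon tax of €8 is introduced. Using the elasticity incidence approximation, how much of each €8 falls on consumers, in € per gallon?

Consumers bear ≈ €3.52 per gallon.

Incidence ratio: consumers' share ≈ εs / (εs + |εd|) = 1.1 / (1.1 + 1.4) = 0.44.
So consumers bear ≈ 0.44 × €8 = €3.52; sellers bear €4.48.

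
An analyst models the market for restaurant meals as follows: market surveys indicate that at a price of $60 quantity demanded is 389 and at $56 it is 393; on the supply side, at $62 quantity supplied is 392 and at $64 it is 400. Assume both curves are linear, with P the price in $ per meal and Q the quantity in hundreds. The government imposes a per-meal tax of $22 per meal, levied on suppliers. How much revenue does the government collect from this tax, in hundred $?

Demand slope: (393 − 389)/(56 − 60) = -1, so Qd = 449 − P.
Supply slope: (400 − 392)/(64 − 62) = 4, so Qs = 4P + 144.
Before the tax: set 449 − P = 4P + 144 → P* = $61, Q* = 388.
With the tax collected from suppliers, supply shifts: Qs = 4(P − 22) + 144.
New equilibrium: consumers pay $78.6, suppliers receive $56.6, Q = 370.4. (Wedge: Pb − Ps = 22.)
Revenue = t · Q = 22 · 370.4 = $8148.8.

Tax revenue = $8148.8 hundred.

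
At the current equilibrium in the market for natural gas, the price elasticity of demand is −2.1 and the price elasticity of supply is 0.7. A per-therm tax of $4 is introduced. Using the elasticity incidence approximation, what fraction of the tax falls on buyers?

Buyers' share ≈ 0.25.

Incidence ratio: buyers' share ≈ εs / (εs + |εd|) = 0.7 / (0.7 + 2.1) = 0.25.
Supply is the less elastic side, so buyers bear the smaller share.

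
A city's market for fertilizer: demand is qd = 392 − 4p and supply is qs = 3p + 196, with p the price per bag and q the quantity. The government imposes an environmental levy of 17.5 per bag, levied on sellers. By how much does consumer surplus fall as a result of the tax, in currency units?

Without the tax, 392 − 4p = 3p + 196 gives 7p = 196, so p* = 28 and q* = 280.
With the tax collected from sellers, supply shifts: qs = 3(p − 17.5) + 196.
New equilibrium: buyers pay 35.5, sellers receive 18, q = 250. (Wedge: pb − ps = 17.5.)
ΔCS is the trapezoid between Q = 250 and Q = 280 of height 7.5: ½ · (280 + 250) · 7.5 = 1987.5.

Consumer surplus falls by 1987.5.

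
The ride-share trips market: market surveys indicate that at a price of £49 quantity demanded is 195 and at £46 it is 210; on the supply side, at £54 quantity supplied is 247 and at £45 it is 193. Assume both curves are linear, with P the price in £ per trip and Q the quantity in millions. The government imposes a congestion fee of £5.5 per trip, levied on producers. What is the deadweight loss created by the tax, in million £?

Demand slope: (210 − 195)/(46 − 49) = -5, so Qd = 440 − 5P.
Supply slope: (193 − 247)/(45 − 54) = 6, so Qs = 6P − 77.
Before the tax: set 440 − 5P = 6P − 77 → P* = £47, Q* = 205.
With the tax collected from producers, supply shifts: Qs = 6(P − 5.5) − 77.
New equilibrium: consumers pay £50, producers receive £44.5, Q = 190. (Wedge: Pb − Ps = 5.5.)
Quantity falls by |ΔQ| = |205 − 190| = 15.
DWL = ½ · t · |ΔQ| = ½ · 5.5 · 15 = £41.25.

Deadweight loss = £41.25 million.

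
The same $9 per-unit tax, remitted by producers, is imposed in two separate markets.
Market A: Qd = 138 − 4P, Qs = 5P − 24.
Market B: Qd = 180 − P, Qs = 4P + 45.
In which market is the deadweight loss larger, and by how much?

Market A: pre-tax P* = $18, Q* = 66; post-tax Q = 46; deadweight loss = $90.
Market B: pre-tax P* = $27, Q* = 153; post-tax Q = 145.8; deadweight loss = $32.4.
Difference: $90 vs $32.4 → market A is larger by $57.6.

Market A, by $57.6.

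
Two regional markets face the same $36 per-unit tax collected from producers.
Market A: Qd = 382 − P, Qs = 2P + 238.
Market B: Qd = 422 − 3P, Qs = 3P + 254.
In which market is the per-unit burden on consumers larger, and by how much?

Market A: pre-tax P* = $48, Q* = 334; post-tax Q = 310; per-unit burden on consumers = $24.
Market B: pre-tax P* = $28, Q* = 338; post-tax Q = 284; per-unit burden on consumers = $18.
Difference: $24 vs $18 → market A is larger by $6.

Market A, by $6.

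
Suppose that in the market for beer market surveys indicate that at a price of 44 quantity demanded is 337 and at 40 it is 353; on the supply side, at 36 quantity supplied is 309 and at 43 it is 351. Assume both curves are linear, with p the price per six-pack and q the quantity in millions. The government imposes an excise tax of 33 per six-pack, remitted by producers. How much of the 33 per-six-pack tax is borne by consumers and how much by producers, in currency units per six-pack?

Consumers bear 19.8 per six-pack; producers bear 13.2 per six-pack.

Demand slope: (353 − 337)/(40 − 44) = -4, so qd = 513 − 4p.
Supply slope: (351 − 309)/(43 − 36) = 6, so qs = 6p + 93.
Before the tax: set 513 − 4p = 6p + 93 → p* = 42, q* = 345.
With the tax collected from producers, supply shifts: qs = 6(p − 33) + 93.
New equilibrium: consumers pay 61.8, producers receive 28.8, q = 265.8. (Wedge: pb − ps = 33.)
Burden on consumers: 19.8; on producers: 13.2. (They sum to 33.)
The less price-elastic side of the market bears the larger share of a per-unit tax.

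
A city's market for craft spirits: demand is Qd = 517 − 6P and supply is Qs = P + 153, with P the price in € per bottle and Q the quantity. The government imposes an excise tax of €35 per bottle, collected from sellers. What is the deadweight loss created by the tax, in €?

Deadweight loss = €525.

Without the tax, 517 − 6P = P + 153 gives 7P = 364, so P* = €52 and Q* = 205.
With the tax collected from sellers, supply shifts: Qs = (P − 35) + 153.
Solving gives Q = 175 with consumers paying €57 and sellers receiving €22 (the €35 wedge).
Quantity falls by |ΔQ| = |205 − 175| = 30.
DWL = ½ · t · |ΔQ| = ½ · 35 · 30 = €525.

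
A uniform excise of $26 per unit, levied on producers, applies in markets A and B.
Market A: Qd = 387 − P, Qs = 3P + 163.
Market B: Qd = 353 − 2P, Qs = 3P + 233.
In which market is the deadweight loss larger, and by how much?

Market B, by $152.1.

Market A: pre-tax P* = $56, Q* = 331; post-tax Q = 311.5; deadweight loss = $253.5.
Market B: pre-tax P* = $24, Q* = 305; post-tax Q = 273.8; deadweight loss = $405.6.
Difference: $253.5 vs $405.6 → market B is larger by $152.1.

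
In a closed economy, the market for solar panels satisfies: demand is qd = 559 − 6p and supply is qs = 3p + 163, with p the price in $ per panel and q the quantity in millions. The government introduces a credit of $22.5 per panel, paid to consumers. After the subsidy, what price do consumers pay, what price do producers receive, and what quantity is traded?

Before the subsidy: set 559 − 6p = 3p + 163 → p* = $44, q* = 295.
With a per-unit subsidy paid to consumers, each effectively pays p − 22.5, so demand becomes qd = 559 − 6(p − 22.5).
New equilibrium: consumers pay $36.5, producers receive $59, q = 340. (Wedge: pb − ps = −22.5.)

Consumers pay $36.5; producers receive $59; quantity = 340.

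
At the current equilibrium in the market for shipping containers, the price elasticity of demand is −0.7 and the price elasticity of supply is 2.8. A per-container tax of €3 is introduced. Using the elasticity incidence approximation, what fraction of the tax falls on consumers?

Incidence ratio: consumers' share ≈ εs / (εs + |εd|) = 2.8 / (2.8 + 0.7) = 0.8.
Supply is the more elastic side, so consumers bear the larger share.

Consumers' share ≈ 0.8.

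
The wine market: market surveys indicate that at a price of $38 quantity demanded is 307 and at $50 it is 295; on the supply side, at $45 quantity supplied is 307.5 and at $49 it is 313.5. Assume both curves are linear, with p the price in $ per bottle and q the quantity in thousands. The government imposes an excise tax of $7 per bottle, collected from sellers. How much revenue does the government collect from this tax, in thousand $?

Demand slope: (295 − 307)/(50 − 38) = -1, so qd = 345 − p.
Supply slope: (313.5 − 307.5)/(49 − 45) = 1.5, so qs = 1.5p + 240.
Without the tax, 345 − p = 1.5p + 240 gives 2.5p = 105, so p* = $42 and q* = 303.
With the tax collected from sellers, supply shifts: qs = 1.5(p − 7) + 240.
New equilibrium: buyers pay $46.2, sellers receive $39.2, q = 298.8. (Wedge: pb − ps = 7.)
Revenue = t · Q = 7 · 298.8 = $2091.6.

Tax revenue = $2091.6 thousand.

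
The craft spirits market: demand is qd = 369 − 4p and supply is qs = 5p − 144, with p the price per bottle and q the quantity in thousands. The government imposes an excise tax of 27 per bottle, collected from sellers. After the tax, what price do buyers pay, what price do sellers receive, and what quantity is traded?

Buyers pay 72; sellers receive 45; quantity = 81.

Before the tax: set 369 − 4p = 5p − 144 → p* = 57, q* = 141.
With the tax collected from sellers, supply shifts: qs = 5(p − 27) − 144.
Solving gives q = 81 with buyers paying 72 and sellers receiving 45 (the 27 wedge).
The less price-elastic side of the market bears the larger share of a per-unit tax.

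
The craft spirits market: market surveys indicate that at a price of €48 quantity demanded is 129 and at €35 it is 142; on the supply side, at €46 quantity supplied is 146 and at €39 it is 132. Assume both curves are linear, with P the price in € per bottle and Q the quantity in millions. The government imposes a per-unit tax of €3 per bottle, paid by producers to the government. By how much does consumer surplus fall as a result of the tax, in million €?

Demand slope: (142 − 129)/(35 − 48) = -1, so Qd = 177 − P.
Supply slope: (132 − 146)/(39 − 46) = 2, so Qs = 2P + 54.
Without the tax, 177 − P = 2P + 54 gives 3P = 123, so P* = €41 and Q* = 136.
With the tax collected from producers, supply shifts: Qs = 2(P − 3) + 54.
Solving gives Q = 134 with consumers paying €43 and producers receiving €40 (the €3 wedge).
ΔCS is the trapezoid between Q = 134 and Q = 136 of height €2: ½ · (136 + 134) · 2 = €270.

Consumer surplus falls by €270 million.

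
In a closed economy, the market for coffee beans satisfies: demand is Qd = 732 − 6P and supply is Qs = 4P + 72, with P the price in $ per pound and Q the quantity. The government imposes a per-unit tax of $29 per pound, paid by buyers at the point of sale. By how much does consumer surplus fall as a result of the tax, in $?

Before the tax: set 732 − 6P = 4P + 72 → P* = $66, Q* = 336.
With the tax collected from buyers, demand (in seller-price terms) shifts: Qd = 732 − 6(P + 29).
Solving gives Q = 266.4 with buyers paying $77.6 and sellers receiving $48.6 (the $29 wedge).
ΔCS is the trapezoid between Q = 266.4 and Q = 336 of height $11.6: ½ · (336 + 266.4) · 11.6 = $3493.92.

Consumer surplus falls by $3493.92.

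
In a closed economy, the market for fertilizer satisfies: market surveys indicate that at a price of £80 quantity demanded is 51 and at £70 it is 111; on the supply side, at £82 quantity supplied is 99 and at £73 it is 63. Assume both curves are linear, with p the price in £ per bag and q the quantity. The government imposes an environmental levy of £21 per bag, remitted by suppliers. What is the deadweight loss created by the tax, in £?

Deadweight loss = £529.2.

Demand slope: (111 − 51)/(70 − 80) = -6, so qd = 531 − 6p.
Supply slope: (63 − 99)/(73 − 82) = 4, so qs = 4p − 229.
Before the tax: set 531 − 6p = 4p − 229 → p* = £76, q* = 75.
With the tax collected from suppliers, supply shifts: qs = 4(p − 21) − 229.
Solving gives q = 24.6 with buyers paying £84.4 and suppliers receiving £63.4 (the £21 wedge).
Quantity falls by |ΔQ| = |75 − 24.6| = 50.4.
DWL = ½ · t · |ΔQ| = ½ · 21 · 50.4 = £529.2.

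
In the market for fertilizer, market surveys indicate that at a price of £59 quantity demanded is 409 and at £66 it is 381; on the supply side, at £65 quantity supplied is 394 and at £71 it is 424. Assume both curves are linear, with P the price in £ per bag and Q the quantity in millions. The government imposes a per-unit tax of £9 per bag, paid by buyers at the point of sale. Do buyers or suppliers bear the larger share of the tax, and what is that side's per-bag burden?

Buyers bear the larger share: £5 per bag.

Demand slope: (381 − 409)/(66 − 59) = -4, so Qd = 645 − 4P.
Supply slope: (424 − 394)/(71 − 65) = 5, so Qs = 5P + 69.
Without the tax, 645 − 4P = 5P + 69 gives 9P = 576, so P* = £64 and Q* = 389.
With the tax collected from buyers, demand (in seller-price terms) shifts: Qd = 645 − 4(P + 9).
New equilibrium: buyers pay £69, suppliers receive £60, Q = 369. (Wedge: Pb − Ps = 9.)
Per-bag burden: buyers £5, suppliers £4.
Buyers take the larger share because demand is less price-elastic here (demand slope 4 vs supply slope 5).
The less price-elastic side of the market bears the larger share of a per-unit tax.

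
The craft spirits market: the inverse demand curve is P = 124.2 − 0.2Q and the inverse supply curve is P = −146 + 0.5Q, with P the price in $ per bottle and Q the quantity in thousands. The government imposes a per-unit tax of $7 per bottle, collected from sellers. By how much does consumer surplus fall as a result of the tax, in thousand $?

Consumer surplus falls by $762 thousand.

Rewrite in direct form: Qd = 621 − 5P and Qs = 2P + 292.
Without the tax, 621 − 5P = 2P + 292 gives 7P = 329, so P* = $47 and Q* = 386.
With the tax collected from sellers, supply shifts: Qs = 2(P − 7) + 292.
New equilibrium: consumers pay $49, sellers receive $42, Q = 376. (Wedge: Pb − Ps = 7.)
ΔCS is the trapezoid between Q = 376 and Q = 386 of height $2: ½ · (386 + 376) · 2 = $762.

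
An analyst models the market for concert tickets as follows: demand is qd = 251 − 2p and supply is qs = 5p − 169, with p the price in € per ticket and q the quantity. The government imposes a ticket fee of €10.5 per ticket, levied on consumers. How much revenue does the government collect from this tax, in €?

Tax revenue = €1218.

Before the tax: set 251 − 2p = 5p − 169 → p* = €60, q* = 131.
With the tax collected from consumers, demand (in seller-price terms) shifts: qd = 251 − 2(p + 10.5).
Solving gives q = 116 with consumers paying €67.5 and sellers receiving €57 (the €10.5 wedge).
Revenue = t · Q = 10.5 · 116 = €1218.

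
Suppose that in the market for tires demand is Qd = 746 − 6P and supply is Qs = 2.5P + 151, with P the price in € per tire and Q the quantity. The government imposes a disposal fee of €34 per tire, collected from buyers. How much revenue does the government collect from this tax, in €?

Tax revenue = €9044.

Before the tax: set 746 − 6P = 2.5P + 151 → P* = €70, Q* = 326.
With the tax collected from buyers, demand (in seller-price terms) shifts: Qd = 746 − 6(P + 34).
New equilibrium: buyers pay €80, suppliers receive €46, Q = 266. (Wedge: Pb − Ps = 34.)
Revenue = t · Q = 34 · 266 = €9044.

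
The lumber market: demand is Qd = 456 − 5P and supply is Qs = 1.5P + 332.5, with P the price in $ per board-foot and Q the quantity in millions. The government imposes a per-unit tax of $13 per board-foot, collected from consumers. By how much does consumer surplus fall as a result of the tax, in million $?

Without the tax, 456 − 5P = 1.5P + 332.5 gives 6.5P = 123.5, so P* = $19 and Q* = 361.
With the tax collected from consumers, demand (in seller-price terms) shifts: Qd = 456 − 5(P + 13).
New equilibrium: consumers pay $22, sellers receive $9, Q = 346. (Wedge: Pb − Ps = 13.)
ΔCS is the trapezoid between Q = 346 and Q = 361 of height $3: ½ · (361 + 346) · 3 = $1060.5.

Consumer surplus falls by $1060.5 million.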